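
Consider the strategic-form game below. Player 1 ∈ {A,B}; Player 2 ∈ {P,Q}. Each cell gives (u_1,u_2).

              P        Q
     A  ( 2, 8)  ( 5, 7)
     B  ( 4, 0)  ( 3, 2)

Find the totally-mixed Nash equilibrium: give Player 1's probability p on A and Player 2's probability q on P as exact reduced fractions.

P1 mixes 2/3 on A; P2 mixes 1/2 on P

P1 indiff ⇒ q·2+(1-q)·5 = q·4+(1-q)·3 ⇒ q(-2) = (1-q)(-2) ⇒ q = 1/2
P2 indiff ⇒ p·8+(1-p)·0 = p·7+(1-p)·2 ⇒ p(1) = (1-p)(2) ⇒ p = 2/3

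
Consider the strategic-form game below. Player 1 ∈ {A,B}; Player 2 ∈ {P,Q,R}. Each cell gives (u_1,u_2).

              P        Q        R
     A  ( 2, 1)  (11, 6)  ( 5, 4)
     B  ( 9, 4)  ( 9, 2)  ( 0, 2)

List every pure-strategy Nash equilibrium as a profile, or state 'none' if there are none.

NE set: (A,Q), (B,P)

(A,P): not NE [P1→B gives 9>2; P2→Q gives 6>1]
(A,Q): NE
(A,R): not NE [P2→Q gives 6>4]
(B,P): NE
(B,Q): not NE [P1→A gives 11>9; P2→P gives 4>2]
(B,R): not NE [P1→A gives 5>0; P2→P gives 4>2]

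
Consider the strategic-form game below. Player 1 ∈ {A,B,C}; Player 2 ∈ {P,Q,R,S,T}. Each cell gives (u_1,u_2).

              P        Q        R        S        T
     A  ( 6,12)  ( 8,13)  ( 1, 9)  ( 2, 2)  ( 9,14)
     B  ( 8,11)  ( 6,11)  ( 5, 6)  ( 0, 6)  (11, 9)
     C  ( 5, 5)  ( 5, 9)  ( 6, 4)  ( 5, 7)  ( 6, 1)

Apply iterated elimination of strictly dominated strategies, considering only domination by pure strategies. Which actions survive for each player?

IESDS → P1:{A,B} P2:{P,Q,T}

P2 drop R (P beats it: A:12>9 B:11>6 C:5>4)
P2 drop S (Q beats it: A:13>2 B:11>6 C:9>7)
P1 drop C (A beats it: P:6>5 Q:8>5 T:9>6)
P1→{A,B} P2→{P,Q,T}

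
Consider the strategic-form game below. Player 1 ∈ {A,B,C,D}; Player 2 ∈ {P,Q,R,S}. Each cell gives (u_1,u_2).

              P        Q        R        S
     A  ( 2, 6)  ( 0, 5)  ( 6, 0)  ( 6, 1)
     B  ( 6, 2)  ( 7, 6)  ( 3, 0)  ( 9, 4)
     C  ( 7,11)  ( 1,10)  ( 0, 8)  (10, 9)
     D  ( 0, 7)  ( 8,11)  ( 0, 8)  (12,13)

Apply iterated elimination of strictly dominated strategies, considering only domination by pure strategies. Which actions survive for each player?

IESDS → P1:{B,C,D} P2:{P,Q,S}

P2 drop R (Q beats it: A:5>0 B:6>0 C:10>8 D:11>8)
P1 drop A (B beats it: P:6>2 Q:7>0 S:9>6)
P1→{B,C,D} P2→{P,Q,S}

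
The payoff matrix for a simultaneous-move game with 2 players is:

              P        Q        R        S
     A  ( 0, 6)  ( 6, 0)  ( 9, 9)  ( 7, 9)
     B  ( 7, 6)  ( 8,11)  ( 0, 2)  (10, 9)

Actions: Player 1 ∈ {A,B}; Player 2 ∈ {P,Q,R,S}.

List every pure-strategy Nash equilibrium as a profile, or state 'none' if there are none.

Nash profiles: (A,R), (B,Q)

(A,P): not NE [P1→B gives 7>0; P2→S gives 9>6]
(A,Q): not NE [P1→B gives 8>6; P2→S gives 9>0]
(A,R): NE
(A,S): not NE [P1→B gives 10>7]
(B,P): not NE [P2→Q gives 11>6]
(B,Q): NE
(B,R): not NE [P1→A gives 9>0; P2→Q gives 11>2]
(B,S): not NE [P2→Q gives 11>9]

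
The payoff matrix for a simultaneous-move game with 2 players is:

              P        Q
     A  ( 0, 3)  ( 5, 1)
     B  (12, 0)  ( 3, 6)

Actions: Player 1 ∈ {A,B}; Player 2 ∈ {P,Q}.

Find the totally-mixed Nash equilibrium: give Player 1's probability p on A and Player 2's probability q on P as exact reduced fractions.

P1 indiff ⇒ q·0+(1-q)·5 = q·12+(1-q)·3 ⇒ q(-12) = (1-q)(-2) ⇒ q = 1/7
P2 indiff ⇒ p·3+(1-p)·0 = p·1+(1-p)·6 ⇒ p(2) = (1-p)(6) ⇒ p = 3/4

P1 mixes 3/4 on A; P2 mixes 1/7 on P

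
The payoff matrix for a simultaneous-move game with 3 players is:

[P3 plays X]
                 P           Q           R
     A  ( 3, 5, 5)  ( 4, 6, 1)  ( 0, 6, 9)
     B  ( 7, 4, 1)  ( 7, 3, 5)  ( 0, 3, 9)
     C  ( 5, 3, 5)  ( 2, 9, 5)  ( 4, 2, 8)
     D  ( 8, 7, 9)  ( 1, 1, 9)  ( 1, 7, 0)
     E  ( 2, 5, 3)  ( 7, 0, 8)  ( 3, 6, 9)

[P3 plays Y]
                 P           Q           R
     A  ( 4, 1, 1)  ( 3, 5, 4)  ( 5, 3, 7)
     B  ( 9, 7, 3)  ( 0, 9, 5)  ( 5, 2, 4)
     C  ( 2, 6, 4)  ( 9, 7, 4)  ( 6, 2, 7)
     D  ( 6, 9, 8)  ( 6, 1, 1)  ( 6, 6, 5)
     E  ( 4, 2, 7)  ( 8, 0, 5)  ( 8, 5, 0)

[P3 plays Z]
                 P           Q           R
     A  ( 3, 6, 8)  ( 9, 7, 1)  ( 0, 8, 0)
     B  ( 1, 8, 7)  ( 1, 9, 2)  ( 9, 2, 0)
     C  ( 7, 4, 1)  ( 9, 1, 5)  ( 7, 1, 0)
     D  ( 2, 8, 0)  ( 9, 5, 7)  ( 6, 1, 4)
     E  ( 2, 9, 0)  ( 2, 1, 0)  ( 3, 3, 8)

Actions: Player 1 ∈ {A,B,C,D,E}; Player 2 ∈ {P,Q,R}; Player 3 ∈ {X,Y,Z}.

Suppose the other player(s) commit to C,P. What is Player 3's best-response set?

BR_3 = {X}

u_3(X vs C,P) = 5
u_3(Y vs C,P) = 4
u_3(Z vs C,P) = 1
max payoff 5 at {X}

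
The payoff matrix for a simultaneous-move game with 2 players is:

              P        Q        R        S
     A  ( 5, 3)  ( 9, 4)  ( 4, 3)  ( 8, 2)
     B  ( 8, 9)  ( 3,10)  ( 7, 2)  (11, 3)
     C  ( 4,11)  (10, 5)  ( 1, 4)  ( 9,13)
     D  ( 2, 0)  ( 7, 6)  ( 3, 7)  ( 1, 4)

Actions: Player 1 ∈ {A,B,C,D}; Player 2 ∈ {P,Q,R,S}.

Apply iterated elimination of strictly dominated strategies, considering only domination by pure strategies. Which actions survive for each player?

Survivors P1:{A,B,C} P2:{P,Q,S}

P1 drop D (A beats it: P:5>2 Q:9>7 R:4>3 S:8>1)
P2 drop R (Q beats it: A:4>3 B:10>2 C:5>4)
P1→{A,B,C} P2→{P,Q,S}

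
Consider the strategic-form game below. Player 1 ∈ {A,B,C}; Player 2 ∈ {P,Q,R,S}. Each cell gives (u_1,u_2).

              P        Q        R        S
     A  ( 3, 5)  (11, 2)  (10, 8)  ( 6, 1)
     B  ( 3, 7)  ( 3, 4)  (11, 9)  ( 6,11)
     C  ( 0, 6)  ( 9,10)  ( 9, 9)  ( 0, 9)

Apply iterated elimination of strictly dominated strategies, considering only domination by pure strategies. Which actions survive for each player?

P1 drop C (A beats it: P:3>0 Q:11>9 R:10>9 S:6>0)
P2 drop P (R beats it: A:8>5 B:9>7)
P2 drop Q (R beats it: A:8>2 B:9>4)
P1→{A,B} P2→{R,S}

IESDS → P1:{A,B} P2:{R,S}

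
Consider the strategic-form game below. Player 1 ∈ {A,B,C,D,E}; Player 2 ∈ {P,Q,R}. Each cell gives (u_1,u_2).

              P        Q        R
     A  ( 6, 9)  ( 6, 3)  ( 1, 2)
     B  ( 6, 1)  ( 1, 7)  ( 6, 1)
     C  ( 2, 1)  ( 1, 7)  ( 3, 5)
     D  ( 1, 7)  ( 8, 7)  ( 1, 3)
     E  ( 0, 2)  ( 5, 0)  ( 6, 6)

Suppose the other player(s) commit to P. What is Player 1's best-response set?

P1 best: {A,B}

u_1(A vs P) = 6
u_1(B vs P) = 6
u_1(C vs P) = 2
u_1(D vs P) = 1
u_1(E vs P) = 0
max payoff 6 at {A,B}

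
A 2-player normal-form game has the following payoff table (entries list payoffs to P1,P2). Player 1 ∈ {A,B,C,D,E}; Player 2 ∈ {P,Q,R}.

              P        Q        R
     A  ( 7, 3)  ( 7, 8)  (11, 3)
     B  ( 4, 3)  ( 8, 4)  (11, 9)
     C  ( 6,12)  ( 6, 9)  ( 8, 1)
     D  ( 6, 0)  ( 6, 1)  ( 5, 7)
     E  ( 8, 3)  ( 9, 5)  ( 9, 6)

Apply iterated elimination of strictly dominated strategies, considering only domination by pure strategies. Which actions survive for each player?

P1 drop C (A beats it: P:7>6 Q:7>6 R:11>8)
P1 drop D (A beats it: P:7>6 Q:7>6 R:11>5)
P2 drop P (Q beats it: A:8>3 B:4>3 E:5>3)
P1→{A,B,E} P2→{Q,R}

IESDS → P1:{A,B,E} P2:{Q,R}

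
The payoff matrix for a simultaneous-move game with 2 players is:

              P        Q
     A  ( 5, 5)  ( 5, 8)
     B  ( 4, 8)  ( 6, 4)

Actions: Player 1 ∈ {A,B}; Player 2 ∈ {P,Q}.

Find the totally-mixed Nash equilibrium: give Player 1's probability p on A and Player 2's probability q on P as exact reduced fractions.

p=4/7, q=1/2

P1 indiff ⇒ q·5+(1-q)·5 = q·4+(1-q)·6 ⇒ q(1) = (1-q)(1) ⇒ q = 1/2
P2 indiff ⇒ p·5+(1-p)·8 = p·8+(1-p)·4 ⇒ p(-3) = (1-p)(-4) ⇒ p = 4/7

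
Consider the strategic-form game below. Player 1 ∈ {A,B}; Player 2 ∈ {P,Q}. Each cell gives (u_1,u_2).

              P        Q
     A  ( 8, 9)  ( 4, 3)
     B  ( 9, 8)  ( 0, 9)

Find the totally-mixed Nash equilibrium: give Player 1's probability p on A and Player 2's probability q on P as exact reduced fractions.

(p,q) = (1/7, 4/5)

P1 indiff ⇒ q·8+(1-q)·4 = q·9+(1-q)·0 ⇒ q(-1) = (1-q)(-4) ⇒ q = 4/5
P2 indiff ⇒ p·9+(1-p)·8 = p·3+(1-p)·9 ⇒ p(6) = (1-p)(1) ⇒ p = 1/7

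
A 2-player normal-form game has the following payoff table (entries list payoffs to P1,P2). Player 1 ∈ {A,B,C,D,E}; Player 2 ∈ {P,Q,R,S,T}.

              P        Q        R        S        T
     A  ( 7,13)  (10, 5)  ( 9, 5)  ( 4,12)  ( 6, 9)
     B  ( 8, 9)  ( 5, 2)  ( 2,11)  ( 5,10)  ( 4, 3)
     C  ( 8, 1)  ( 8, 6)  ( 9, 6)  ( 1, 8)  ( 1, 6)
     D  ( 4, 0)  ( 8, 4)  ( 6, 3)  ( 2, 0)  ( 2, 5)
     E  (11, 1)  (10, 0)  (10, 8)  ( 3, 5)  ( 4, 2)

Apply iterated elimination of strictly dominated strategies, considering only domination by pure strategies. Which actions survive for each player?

IESDS → P1:{A,B,E} P2:{P,R,S}

P1 drop C (E beats it: P:11>8 Q:10>8 R:10>9 S:3>1 T:4>1)
P1 drop D (A beats it: P:7>4 Q:10>8 R:9>6 S:4>2 T:6>2)
P2 drop Q (P beats it: A:13>5 B:9>2 E:1>0)
P2 drop T (S beats it: A:12>9 B:10>3 E:5>2)
P1→{A,B,E} P2→{P,R,S}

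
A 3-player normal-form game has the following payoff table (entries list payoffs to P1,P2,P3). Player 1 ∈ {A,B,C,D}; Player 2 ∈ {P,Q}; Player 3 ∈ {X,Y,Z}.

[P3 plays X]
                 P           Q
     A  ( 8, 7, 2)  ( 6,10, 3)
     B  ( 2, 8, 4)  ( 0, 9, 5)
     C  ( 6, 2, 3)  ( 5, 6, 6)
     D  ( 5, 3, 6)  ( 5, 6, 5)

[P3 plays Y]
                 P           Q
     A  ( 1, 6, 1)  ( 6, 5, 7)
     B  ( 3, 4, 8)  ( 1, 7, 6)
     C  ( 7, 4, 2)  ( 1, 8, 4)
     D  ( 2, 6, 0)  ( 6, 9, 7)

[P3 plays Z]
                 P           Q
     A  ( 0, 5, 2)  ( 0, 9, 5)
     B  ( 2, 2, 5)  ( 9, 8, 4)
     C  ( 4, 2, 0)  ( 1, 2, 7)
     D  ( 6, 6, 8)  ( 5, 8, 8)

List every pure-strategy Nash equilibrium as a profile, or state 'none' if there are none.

Equilibria: none

(A,P,X): not NE [P2→Q gives 10>7]
(A,P,Y): not NE [P1→C gives 7>1; P3→Z gives 2>1]
(A,P,Z): not NE [P1→D gives 6>0; P2→Q gives 9>5]
(A,Q,X): not NE [P3→Y gives 7>3]
(A,Q,Y): not NE [P2→P gives 6>5]
(A,Q,Z): not NE [P1→B gives 9>0; P3→Y gives 7>5]
(B,P,X): not NE [P1→A gives 8>2; P2→Q gives 9>8; P3→Y gives 8>4]
(B,P,Y): not NE [P1→C gives 7>3; P2→Q gives 7>4]
(B,P,Z): not NE [P1→D gives 6>2; P2→Q gives 8>2; P3→Y gives 8>5]
(B,Q,X): not NE [P1→A gives 6>0; P3→Y gives 6>5]
(B,Q,Y): not NE [P1→D gives 6>1]
(B,Q,Z): not NE [P3→Y gives 6>4]
(C,P,X): not NE [P1→A gives 8>6; P2→Q gives 6>2]
(C,P,Y): not NE [P2→Q gives 8>4; P3→X gives 3>2]
(C,P,Z): not NE [P1→D gives 6>4; P3→X gives 3>0]
(C,Q,X): not NE [P1→A gives 6>5; P3→Z gives 7>6]
(C,Q,Y): not NE [P1→D gives 6>1; P3→Z gives 7>4]
(C,Q,Z): not NE [P1→B gives 9>1]
(D,P,X): not NE [P1→A gives 8>5; P2→Q gives 6>3; P3→Z gives 8>6]
(D,P,Y): not NE [P1→C gives 7>2; P2→Q gives 9>6; P3→Z gives 8>0]
(D,P,Z): not NE [P2→Q gives 8>6]
(D,Q,X): not NE [P1→A gives 6>5; P3→Z gives 8>5]
(D,Q,Y): not NE [P3→Z gives 8>7]
(D,Q,Z): not NE [P1→B gives 9>5]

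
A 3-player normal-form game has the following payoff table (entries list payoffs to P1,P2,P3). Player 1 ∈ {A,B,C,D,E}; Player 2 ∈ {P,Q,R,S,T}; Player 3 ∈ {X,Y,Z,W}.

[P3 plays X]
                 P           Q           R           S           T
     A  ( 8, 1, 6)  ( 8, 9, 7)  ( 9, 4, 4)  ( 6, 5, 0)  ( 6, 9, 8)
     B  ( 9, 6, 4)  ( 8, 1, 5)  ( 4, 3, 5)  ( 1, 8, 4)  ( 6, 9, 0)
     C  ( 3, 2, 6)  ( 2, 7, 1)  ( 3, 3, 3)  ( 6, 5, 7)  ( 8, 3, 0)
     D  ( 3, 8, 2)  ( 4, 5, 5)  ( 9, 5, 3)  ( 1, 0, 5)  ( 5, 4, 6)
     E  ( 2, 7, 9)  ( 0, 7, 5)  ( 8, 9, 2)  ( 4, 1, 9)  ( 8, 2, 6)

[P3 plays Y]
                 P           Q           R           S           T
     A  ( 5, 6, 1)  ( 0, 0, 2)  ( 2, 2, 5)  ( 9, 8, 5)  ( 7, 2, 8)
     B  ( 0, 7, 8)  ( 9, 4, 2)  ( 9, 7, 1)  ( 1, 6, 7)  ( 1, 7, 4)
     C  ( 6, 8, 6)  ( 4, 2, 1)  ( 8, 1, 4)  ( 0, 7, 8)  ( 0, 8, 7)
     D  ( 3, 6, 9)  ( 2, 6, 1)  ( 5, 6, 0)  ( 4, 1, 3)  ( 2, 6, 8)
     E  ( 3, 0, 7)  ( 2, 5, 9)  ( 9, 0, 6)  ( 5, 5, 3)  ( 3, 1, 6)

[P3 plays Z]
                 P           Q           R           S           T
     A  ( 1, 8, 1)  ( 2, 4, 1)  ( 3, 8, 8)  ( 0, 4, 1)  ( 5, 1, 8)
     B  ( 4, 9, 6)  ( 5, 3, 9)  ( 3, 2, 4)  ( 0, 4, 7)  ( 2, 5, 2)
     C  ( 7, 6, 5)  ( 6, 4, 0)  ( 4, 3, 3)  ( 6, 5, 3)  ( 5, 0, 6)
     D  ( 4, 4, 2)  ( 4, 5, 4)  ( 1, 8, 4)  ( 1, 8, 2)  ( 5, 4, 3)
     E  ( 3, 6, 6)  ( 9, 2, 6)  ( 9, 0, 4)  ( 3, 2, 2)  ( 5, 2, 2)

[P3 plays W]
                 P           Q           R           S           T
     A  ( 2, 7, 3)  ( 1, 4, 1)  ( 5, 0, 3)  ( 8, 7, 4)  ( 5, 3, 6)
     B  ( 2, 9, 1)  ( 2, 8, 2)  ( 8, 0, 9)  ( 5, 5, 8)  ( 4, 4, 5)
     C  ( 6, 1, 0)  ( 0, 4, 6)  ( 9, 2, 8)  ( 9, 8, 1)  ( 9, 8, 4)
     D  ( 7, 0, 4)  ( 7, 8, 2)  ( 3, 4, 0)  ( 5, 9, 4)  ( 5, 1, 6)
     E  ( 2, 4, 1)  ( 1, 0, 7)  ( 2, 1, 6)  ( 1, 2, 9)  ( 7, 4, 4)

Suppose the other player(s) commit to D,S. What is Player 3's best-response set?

u_3(X vs D,S) = 5
u_3(Y vs D,S) = 3
u_3(Z vs D,S) = 2
u_3(W vs D,S) = 4
max payoff 5 at {X}

P3 best: {X}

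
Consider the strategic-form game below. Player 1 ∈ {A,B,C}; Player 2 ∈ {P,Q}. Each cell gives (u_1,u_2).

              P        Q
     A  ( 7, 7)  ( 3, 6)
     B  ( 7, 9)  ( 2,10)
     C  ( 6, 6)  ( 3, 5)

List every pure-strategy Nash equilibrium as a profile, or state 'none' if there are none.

Nash profiles: (A,P)

(A,P): NE
(A,Q): not NE [P2→P gives 7>6]
(B,P): not NE [P2→Q gives 10>9]
(B,Q): not NE [P1→C gives 3>2]
(C,P): not NE [P1→B gives 7>6]
(C,Q): not NE [P2→P gives 6>5]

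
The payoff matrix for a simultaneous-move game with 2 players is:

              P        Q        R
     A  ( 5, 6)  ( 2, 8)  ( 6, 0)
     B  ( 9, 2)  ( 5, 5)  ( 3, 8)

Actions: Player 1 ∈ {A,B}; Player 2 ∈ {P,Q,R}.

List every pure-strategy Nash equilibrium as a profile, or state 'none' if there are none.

PSNE: ∅

(A,P): not NE [P1→B gives 9>5; P2→Q gives 8>6]
(A,Q): not NE [P1→B gives 5>2]
(A,R): not NE [P2→Q gives 8>0]
(B,P): not NE [P2→R gives 8>2]
(B,Q): not NE [P2→R gives 8>5]
(B,R): not NE [P1→A gives 6>3]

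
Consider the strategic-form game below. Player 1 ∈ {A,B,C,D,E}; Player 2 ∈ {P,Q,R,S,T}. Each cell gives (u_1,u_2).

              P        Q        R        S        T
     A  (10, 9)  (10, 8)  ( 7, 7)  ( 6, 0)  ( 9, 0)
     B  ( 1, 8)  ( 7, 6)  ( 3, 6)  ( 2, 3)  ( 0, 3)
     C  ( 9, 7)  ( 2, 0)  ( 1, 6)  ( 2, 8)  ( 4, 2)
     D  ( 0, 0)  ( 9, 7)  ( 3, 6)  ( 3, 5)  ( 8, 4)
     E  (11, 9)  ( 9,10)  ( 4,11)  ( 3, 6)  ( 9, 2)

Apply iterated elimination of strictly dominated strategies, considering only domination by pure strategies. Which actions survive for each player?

P1 drop B (A beats it: P:10>1 Q:10>7 R:7>3 S:6>2 T:9>0)
P1 drop C (A beats it: P:10>9 Q:10>2 R:7>1 S:6>2 T:9>4)
P1 drop D (A beats it: P:10>0 Q:10>9 R:7>3 S:6>3 T:9>8)
P2 drop S (P beats it: A:9>0 E:9>6)
P2 drop T (P beats it: A:9>0 E:9>2)
P1→{A,E} P2→{P,Q,R}

Survivors P1:{A,E} P2:{P,Q,R}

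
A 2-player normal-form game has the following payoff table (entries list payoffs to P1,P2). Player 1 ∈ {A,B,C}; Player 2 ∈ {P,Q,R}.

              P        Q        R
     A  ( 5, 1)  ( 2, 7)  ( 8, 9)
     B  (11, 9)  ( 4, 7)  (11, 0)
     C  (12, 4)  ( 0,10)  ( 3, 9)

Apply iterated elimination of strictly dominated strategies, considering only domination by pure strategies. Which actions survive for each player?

P1 drop A (B beats it: P:11>5 Q:4>2 R:11>8)
P2 drop R (Q beats it: B:7>0 C:10>9)
P1→{B,C} P2→{P,Q}

Survivors P1:{B,C} P2:{P,Q}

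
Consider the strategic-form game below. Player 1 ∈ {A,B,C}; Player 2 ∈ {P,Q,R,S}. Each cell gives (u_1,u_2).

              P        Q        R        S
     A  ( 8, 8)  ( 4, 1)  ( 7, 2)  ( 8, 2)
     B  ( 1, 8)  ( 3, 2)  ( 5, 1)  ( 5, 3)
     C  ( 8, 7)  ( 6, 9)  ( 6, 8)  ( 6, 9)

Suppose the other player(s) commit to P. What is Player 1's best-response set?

u_1(A vs P) = 8
u_1(B vs P) = 1
u_1(C vs P) = 8
max payoff 8 at {A,C}

BR_1 = {A,C}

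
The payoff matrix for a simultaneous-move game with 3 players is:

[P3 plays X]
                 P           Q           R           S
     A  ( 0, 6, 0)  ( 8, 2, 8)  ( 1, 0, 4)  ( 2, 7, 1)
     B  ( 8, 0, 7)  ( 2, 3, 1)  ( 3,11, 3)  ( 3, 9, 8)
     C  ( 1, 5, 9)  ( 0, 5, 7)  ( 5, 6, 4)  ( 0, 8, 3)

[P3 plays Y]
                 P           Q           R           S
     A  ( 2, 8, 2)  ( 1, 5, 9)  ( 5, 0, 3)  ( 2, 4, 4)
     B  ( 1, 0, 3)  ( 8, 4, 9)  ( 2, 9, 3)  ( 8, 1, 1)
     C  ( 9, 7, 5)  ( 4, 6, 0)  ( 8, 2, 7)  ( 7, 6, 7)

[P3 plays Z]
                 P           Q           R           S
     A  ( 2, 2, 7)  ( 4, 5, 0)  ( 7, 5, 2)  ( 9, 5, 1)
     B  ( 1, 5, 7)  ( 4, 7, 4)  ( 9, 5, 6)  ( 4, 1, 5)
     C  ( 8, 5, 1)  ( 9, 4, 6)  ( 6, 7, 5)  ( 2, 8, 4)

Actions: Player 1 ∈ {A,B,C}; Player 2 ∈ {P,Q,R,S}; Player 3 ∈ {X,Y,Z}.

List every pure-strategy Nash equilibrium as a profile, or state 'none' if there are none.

(A,P,X): not NE [P1→B gives 8>0; P2→S gives 7>6; P3→Z gives 7>0]
(A,P,Y): not NE [P1→C gives 9>2; P3→Z gives 7>2]
(A,P,Z): not NE [P1→C gives 8>2; P2→S gives 5>2]
(A,Q,X): not NE [P2→S gives 7>2; P3→Y gives 9>8]
(A,Q,Y): not NE [P1→B gives 8>1; P2→P gives 8>5]
(A,Q,Z): not NE [P1→C gives 9>4; P3→Y gives 9>0]
(A,R,X): not NE [P1→C gives 5>1; P2→S gives 7>0]
(A,R,Y): not NE [P1→C gives 8>5; P2→P gives 8>0; P3→X gives 4>3]
(A,R,Z): not NE [P1→B gives 9>7; P3→X gives 4>2]
(A,S,X): not NE [P1→B gives 3>2; P3→Y gives 4>1]
(A,S,Y): not NE [P1→B gives 8>2; P2→P gives 8>4]
(A,S,Z): not NE [P3→Y gives 4>1]
(B,P,X): not NE [P2→R gives 11>0]
(B,P,Y): not NE [P1→C gives 9>1; P2→R gives 9>0; P3→Z gives 7>3]
(B,P,Z): not NE [P1→C gives 8>1; P2→Q gives 7>5]
(B,Q,X): not NE [P1→A gives 8>2; P2→R gives 11>3; P3→Y gives 9>1]
(B,Q,Y): not NE [P2→R gives 9>4]
(B,Q,Z): not NE [P1→C gives 9>4; P3→Y gives 9>4]
(B,R,X): not NE [P1→C gives 5>3; P3→Z gives 6>3]
(B,R,Y): not NE [P1→C gives 8>2; P3→Z gives 6>3]
(B,R,Z): not NE [P2→Q gives 7>5]
(B,S,X): not NE [P2→R gives 11>9]
(B,S,Y): not NE [P2→R gives 9>1; P3→X gives 8>1]
(B,S,Z): not NE [P1→A gives 9>4; P2→Q gives 7>1; P3→X gives 8>5]
(C,P,X): not NE [P1→B gives 8>1; P2→S gives 8>5]
(C,P,Y): not NE [P3→X gives 9>5]
(C,P,Z): not NE [P2→S gives 8>5; P3→X gives 9>1]
(C,Q,X): not NE [P1→A gives 8>0; P2→S gives 8>5]
(C,Q,Y): not NE [P1→B gives 8>4; P2→P gives 7>6; P3→X gives 7>0]
(C,Q,Z): not NE [P2→S gives 8>4; P3→X gives 7>6]
(C,R,X): not NE [P2→S gives 8>6; P3→Y gives 7>4]
(C,R,Y): not NE [P2→P gives 7>2]
(C,R,Z): not NE [P1→B gives 9>6; P2→S gives 8>7; P3→Y gives 7>5]
(C,S,X): not NE [P1→B gives 3>0; P3→Y gives 7>3]
(C,S,Y): not NE [P1→B gives 8>7; P2→P gives 7>6]
(C,S,Z): not NE [P1→A gives 9>2; P3→Y gives 7>4]

No pure NE.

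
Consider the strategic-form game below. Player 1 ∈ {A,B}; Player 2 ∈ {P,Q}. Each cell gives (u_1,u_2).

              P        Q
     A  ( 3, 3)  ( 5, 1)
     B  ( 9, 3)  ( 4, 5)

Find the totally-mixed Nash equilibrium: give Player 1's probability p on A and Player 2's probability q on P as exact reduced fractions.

p=1/2, q=1/7

P1 indiff ⇒ q·3+(1-q)·5 = q·9+(1-q)·4 ⇒ q(-6) = (1-q)(-1) ⇒ q = 1/7
P2 indiff ⇒ p·3+(1-p)·3 = p·1+(1-p)·5 ⇒ p(2) = (1-p)(2) ⇒ p = 1/2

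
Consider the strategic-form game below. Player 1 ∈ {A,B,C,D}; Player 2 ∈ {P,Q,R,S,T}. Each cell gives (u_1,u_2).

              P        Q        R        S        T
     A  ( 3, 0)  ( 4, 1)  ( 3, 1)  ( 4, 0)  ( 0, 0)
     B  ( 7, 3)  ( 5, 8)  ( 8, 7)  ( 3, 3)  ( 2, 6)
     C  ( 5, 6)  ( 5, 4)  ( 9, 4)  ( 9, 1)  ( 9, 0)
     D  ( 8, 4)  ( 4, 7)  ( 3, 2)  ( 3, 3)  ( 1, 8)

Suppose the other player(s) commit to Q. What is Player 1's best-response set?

argmax u_1 = {B,C}

u_1(A vs Q) = 4
u_1(B vs Q) = 5
u_1(C vs Q) = 5
u_1(D vs Q) = 4
max payoff 5 at {B,C}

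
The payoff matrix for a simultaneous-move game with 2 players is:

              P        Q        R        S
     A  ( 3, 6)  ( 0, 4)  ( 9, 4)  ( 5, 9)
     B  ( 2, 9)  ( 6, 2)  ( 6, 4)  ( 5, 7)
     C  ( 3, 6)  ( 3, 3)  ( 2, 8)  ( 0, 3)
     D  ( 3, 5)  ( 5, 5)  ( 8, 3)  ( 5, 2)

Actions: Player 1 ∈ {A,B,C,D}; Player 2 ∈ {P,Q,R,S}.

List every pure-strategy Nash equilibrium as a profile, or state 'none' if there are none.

(A,P): not NE [P2→S gives 9>6]
(A,Q): not NE [P1→B gives 6>0; P2→S gives 9>4]
(A,R): not NE [P2→S gives 9>4]
(A,S): NE
(B,P): not NE [P1→D gives 3>2]
(B,Q): not NE [P2→P gives 9>2]
(B,R): not NE [P1→A gives 9>6; P2→P gives 9>4]
(B,S): not NE [P2→P gives 9>7]
(C,P): not NE [P2→R gives 8>6]
(C,Q): not NE [P1→B gives 6>3; P2→R gives 8>3]
(C,R): not NE [P1→A gives 9>2]
(C,S): not NE [P1→D gives 5>0; P2→R gives 8>3]
(D,P): NE
(D,Q): not NE [P1→B gives 6>5]
(D,R): not NE [P1→A gives 9>8; P2→Q gives 5>3]
(D,S): not NE [P2→Q gives 5>2]

PSNE = {(A,S), (D,P)}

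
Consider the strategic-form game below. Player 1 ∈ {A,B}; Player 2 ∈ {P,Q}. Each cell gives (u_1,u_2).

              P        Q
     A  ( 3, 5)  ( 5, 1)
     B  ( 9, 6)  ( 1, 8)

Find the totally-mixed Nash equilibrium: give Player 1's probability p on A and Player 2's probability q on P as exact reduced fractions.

p=1/3, q=2/5

P1 indiff ⇒ q·3+(1-q)·5 = q·9+(1-q)·1 ⇒ q(-6) = (1-q)(-4) ⇒ q = 2/5
P2 indiff ⇒ p·5+(1-p)·6 = p·1+(1-p)·8 ⇒ p(4) = (1-p)(2) ⇒ p = 1/3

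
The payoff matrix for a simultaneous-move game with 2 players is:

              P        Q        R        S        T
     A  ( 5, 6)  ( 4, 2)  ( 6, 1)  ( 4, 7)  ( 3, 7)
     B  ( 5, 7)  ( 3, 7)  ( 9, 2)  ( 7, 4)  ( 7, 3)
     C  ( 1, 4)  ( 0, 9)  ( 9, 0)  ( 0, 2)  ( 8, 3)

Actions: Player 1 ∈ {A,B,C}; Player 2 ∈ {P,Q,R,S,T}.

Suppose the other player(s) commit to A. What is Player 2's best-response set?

P2 best: {S,T}

u_2(P vs A) = 6
u_2(Q vs A) = 2
u_2(R vs A) = 1
u_2(S vs A) = 7
u_2(T vs A) = 7
max payoff 7 at {S,T}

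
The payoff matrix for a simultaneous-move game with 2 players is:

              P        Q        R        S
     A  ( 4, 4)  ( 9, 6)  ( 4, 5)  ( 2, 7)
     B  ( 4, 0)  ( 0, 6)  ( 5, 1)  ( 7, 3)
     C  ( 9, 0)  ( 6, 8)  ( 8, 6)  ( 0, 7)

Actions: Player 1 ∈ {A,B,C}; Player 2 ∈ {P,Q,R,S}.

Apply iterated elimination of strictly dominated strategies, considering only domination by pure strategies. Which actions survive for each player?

P2 drop P (Q beats it: A:6>4 B:6>0 C:8>0)
P2 drop R (Q beats it: A:6>5 B:6>1 C:8>6)
P1 drop C (A beats it: Q:9>6 S:2>0)
P1→{A,B} P2→{Q,S}

IESDS → P1:{A,B} P2:{Q,S}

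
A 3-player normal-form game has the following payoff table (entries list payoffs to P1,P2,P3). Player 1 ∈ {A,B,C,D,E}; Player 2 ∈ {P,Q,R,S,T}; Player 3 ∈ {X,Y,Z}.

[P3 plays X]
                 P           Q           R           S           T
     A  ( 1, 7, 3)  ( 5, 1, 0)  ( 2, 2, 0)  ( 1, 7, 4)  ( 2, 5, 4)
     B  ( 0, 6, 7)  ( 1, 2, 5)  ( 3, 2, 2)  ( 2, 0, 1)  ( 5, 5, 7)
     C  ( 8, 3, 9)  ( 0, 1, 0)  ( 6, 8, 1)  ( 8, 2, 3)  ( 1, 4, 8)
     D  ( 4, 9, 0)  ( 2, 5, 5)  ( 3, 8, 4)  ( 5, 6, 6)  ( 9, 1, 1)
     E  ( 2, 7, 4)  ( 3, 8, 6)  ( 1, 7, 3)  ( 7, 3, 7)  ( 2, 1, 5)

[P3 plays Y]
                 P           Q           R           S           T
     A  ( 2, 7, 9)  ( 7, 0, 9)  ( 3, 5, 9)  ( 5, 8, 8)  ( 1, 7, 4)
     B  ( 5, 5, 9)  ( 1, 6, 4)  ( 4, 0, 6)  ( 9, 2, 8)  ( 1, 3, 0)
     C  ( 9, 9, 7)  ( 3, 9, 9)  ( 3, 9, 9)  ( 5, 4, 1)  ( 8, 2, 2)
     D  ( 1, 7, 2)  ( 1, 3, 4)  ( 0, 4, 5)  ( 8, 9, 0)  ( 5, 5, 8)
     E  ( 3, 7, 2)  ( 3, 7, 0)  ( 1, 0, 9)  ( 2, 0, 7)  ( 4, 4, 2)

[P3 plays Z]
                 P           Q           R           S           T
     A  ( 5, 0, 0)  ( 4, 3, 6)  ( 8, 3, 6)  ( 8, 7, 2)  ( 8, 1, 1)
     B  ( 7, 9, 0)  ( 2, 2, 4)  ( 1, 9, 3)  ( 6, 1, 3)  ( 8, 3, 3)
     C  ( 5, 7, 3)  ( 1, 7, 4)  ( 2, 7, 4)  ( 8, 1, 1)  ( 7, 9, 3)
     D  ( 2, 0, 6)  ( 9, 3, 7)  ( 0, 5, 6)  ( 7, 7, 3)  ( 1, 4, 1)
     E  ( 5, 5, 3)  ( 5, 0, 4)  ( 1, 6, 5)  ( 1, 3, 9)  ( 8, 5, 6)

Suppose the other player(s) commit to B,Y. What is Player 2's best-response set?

argmax u_2 = {Q}

u_2(P vs B,Y) = 5
u_2(Q vs B,Y) = 6
u_2(R vs B,Y) = 0
u_2(S vs B,Y) = 2
u_2(T vs B,Y) = 3
max payoff 6 at {Q}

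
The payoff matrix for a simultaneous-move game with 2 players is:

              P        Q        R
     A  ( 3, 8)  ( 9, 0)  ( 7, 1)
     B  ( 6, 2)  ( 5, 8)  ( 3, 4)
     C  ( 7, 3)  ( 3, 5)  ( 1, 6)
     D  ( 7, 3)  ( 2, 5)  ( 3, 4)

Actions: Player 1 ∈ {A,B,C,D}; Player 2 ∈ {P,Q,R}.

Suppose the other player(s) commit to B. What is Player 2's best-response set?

u_2(P vs B) = 2
u_2(Q vs B) = 8
u_2(R vs B) = 4
max payoff 8 at {Q}

P2 best: {Q}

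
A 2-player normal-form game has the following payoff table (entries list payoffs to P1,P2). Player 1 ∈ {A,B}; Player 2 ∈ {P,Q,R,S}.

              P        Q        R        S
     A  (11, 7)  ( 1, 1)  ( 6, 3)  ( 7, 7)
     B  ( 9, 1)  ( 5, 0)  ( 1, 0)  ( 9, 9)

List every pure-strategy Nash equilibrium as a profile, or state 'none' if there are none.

NE set: (A,P), (B,S)

(A,P): NE
(A,Q): not NE [P1→B gives 5>1; P2→S gives 7>1]
(A,R): not NE [P2→S gives 7>3]
(A,S): not NE [P1→B gives 9>7]
(B,P): not NE [P1→A gives 11>9; P2→S gives 9>1]
(B,Q): not NE [P2→S gives 9>0]
(B,R): not NE [P1→A gives 6>1; P2→S gives 9>0]
(B,S): NE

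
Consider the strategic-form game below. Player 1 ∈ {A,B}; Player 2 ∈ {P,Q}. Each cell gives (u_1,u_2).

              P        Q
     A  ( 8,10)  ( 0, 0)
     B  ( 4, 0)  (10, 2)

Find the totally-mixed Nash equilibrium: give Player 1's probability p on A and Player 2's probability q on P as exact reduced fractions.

p=1/6, q=5/7

P1 indiff ⇒ q·8+(1-q)·0 = q·4+(1-q)·10 ⇒ q(4) = (1-q)(10) ⇒ q = 5/7
P2 indiff ⇒ p·10+(1-p)·0 = p·0+(1-p)·2 ⇒ p(10) = (1-p)(2) ⇒ p = 1/6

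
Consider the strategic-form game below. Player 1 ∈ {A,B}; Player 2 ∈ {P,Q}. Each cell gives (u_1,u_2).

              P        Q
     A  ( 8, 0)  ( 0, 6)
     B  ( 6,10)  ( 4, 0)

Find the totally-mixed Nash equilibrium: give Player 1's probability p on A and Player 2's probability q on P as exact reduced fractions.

(p,q) = (5/8, 2/3)

P1 indiff ⇒ q·8+(1-q)·0 = q·6+(1-q)·4 ⇒ q(2) = (1-q)(4) ⇒ q = 2/3
P2 indiff ⇒ p·0+(1-p)·10 = p·6+(1-p)·0 ⇒ p(-6) = (1-p)(-10) ⇒ p = 5/8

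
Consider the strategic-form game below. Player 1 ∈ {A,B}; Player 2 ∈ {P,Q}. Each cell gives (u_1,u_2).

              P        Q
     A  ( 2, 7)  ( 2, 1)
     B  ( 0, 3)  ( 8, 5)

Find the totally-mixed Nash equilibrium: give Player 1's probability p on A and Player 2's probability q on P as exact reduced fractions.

(p,q) = (1/4, 3/4)

P1 indiff ⇒ q·2+(1-q)·2 = q·0+(1-q)·8 ⇒ q(2) = (1-q)(6) ⇒ q = 3/4
P2 indiff ⇒ p·7+(1-p)·3 = p·1+(1-p)·5 ⇒ p(6) = (1-p)(2) ⇒ p = 1/4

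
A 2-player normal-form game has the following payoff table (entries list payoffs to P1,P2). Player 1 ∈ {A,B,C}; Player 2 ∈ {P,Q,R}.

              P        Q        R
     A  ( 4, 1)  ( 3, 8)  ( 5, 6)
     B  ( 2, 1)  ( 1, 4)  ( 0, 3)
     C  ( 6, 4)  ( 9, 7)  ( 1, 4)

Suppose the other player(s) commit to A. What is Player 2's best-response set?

argmax u_2 = {Q}

u_2(P vs A) = 1
u_2(Q vs A) = 8
u_2(R vs A) = 6
max payoff 8 at {Q}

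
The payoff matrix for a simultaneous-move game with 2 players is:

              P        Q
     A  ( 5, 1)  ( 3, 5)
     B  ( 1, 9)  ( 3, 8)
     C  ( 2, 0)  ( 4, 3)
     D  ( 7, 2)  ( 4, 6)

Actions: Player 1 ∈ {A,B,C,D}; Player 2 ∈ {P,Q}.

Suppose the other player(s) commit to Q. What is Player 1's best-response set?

argmax u_1 = {C,D}

u_1(A vs Q) = 3
u_1(B vs Q) = 3
u_1(C vs Q) = 4
u_1(D vs Q) = 4
max payoff 4 at {C,D}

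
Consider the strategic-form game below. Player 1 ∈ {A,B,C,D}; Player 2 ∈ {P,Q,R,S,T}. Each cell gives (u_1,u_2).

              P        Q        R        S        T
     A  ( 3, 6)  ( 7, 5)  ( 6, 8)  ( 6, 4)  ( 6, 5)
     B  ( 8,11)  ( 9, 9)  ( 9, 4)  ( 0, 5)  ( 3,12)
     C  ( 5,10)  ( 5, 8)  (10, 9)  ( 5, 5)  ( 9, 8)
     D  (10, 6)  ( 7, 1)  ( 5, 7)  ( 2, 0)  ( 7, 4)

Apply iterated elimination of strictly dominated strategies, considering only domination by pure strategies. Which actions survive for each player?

IESDS → P1:{B,C,D} P2:{P,R,T}

P2 drop Q (P beats it: A:6>5 B:11>9 C:10>8 D:6>1)
P2 drop S (P beats it: A:6>4 B:11>5 C:10>5 D:6>0)
P1 drop A (C beats it: P:5>3 R:10>6 T:9>6)
P1→{B,C,D} P2→{P,R,T}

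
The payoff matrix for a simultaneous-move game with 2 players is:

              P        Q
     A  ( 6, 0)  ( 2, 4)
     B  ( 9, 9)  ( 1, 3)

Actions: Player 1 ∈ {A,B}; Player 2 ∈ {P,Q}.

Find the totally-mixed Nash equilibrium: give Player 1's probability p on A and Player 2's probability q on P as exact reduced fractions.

P1 mixes 3/5 on A; P2 mixes 1/4 on P

P1 indiff ⇒ q·6+(1-q)·2 = q·9+(1-q)·1 ⇒ q(-3) = (1-q)(-1) ⇒ q = 1/4
P2 indiff ⇒ p·0+(1-p)·9 = p·4+(1-p)·3 ⇒ p(-4) = (1-p)(-6) ⇒ p = 3/5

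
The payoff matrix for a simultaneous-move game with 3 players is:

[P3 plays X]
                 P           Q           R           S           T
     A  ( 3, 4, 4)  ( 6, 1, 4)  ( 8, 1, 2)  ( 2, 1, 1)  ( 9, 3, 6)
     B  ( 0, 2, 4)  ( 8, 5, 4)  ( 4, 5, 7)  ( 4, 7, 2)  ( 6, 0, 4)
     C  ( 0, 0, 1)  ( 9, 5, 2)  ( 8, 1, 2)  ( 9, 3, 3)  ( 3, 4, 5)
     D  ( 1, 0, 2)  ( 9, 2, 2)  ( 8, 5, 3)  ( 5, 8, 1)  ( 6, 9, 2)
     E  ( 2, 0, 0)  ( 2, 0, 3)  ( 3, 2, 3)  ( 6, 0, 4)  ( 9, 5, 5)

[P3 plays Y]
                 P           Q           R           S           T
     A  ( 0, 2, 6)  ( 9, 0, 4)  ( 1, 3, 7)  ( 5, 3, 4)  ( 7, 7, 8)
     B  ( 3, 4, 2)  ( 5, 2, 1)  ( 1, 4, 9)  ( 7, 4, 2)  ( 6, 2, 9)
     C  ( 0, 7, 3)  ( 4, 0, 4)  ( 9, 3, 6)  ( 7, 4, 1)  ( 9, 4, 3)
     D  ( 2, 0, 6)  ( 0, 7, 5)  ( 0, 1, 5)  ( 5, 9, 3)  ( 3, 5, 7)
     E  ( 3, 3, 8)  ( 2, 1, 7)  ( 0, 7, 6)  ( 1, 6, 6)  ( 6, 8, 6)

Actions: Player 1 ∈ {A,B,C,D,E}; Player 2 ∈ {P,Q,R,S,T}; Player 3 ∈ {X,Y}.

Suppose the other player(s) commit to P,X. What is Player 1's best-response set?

P1 best: {A}

u_1(A vs P,X) = 3
u_1(B vs P,X) = 0
u_1(C vs P,X) = 0
u_1(D vs P,X) = 1
u_1(E vs P,X) = 2
max payoff 3 at {A}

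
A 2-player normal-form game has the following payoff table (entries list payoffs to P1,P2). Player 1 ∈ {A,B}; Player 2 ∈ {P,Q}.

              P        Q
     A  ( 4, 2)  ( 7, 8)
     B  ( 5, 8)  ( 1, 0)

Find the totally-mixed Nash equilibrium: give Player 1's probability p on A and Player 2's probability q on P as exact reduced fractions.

P1 indiff ⇒ q·4+(1-q)·7 = q·5+(1-q)·1 ⇒ q(-1) = (1-q)(-6) ⇒ q = 6/7
P2 indiff ⇒ p·2+(1-p)·8 = p·8+(1-p)·0 ⇒ p(-6) = (1-p)(-8) ⇒ p = 4/7

(p,q) = (4/7, 6/7)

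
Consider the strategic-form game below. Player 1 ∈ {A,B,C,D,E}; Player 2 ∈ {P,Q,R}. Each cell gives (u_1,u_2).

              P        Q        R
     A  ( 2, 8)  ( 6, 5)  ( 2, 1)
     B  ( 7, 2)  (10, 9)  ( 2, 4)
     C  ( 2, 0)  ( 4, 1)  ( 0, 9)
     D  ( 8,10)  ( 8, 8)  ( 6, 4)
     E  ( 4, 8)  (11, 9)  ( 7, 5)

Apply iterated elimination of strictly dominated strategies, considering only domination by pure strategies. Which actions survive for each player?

P1 drop A (D beats it: P:8>2 Q:8>6 R:6>2)
P1 drop C (B beats it: P:7>2 Q:10>4 R:2>0)
P2 drop R (Q beats it: B:9>4 D:8>4 E:9>5)
P1→{B,D,E} P2→{P,Q}

Remaining: P1:{B,D,E} P2:{P,Q}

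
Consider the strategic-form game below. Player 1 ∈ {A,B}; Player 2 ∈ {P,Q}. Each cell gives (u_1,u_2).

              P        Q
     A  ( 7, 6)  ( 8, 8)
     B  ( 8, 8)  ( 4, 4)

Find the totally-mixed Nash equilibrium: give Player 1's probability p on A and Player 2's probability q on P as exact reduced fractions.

p=2/3, q=4/5

P1 indiff ⇒ q·7+(1-q)·8 = q·8+(1-q)·4 ⇒ q(-1) = (1-q)(-4) ⇒ q = 4/5
P2 indiff ⇒ p·6+(1-p)·8 = p·8+(1-p)·4 ⇒ p(-2) = (1-p)(-4) ⇒ p = 2/3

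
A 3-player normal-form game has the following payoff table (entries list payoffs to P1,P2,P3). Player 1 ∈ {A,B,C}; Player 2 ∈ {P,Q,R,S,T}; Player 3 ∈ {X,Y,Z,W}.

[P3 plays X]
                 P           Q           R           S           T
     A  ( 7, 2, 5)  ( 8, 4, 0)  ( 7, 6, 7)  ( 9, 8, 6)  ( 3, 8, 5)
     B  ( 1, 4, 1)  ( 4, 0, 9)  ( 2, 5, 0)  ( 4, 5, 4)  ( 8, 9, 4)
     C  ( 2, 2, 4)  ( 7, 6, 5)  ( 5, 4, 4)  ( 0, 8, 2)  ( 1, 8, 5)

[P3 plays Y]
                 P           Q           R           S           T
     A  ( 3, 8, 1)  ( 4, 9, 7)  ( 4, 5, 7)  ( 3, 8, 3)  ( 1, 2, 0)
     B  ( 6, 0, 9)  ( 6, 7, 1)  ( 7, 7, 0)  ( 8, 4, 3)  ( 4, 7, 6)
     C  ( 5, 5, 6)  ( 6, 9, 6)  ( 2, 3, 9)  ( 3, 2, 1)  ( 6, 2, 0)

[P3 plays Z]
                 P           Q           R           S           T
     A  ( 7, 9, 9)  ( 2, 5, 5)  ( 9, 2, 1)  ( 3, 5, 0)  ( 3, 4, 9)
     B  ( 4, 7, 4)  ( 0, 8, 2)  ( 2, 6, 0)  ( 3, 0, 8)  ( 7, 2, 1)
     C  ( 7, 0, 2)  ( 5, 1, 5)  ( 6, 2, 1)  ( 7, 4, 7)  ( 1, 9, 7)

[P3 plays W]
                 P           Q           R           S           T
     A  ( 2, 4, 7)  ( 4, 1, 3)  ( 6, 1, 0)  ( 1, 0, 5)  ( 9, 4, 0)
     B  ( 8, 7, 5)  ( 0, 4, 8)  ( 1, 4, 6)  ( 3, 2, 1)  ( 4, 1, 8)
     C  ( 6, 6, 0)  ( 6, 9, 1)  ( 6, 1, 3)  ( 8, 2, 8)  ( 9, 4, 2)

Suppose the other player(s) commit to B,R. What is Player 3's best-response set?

u_3(X vs B,R) = 0
u_3(Y vs B,R) = 0
u_3(Z vs B,R) = 0
u_3(W vs B,R) = 6
max payoff 6 at {W}

BR_3 = {W}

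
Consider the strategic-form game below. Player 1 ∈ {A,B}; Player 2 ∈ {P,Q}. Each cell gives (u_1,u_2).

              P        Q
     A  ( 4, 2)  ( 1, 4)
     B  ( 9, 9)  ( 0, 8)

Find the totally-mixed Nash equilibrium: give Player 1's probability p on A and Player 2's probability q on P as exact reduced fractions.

P1 indiff ⇒ q·4+(1-q)·1 = q·9+(1-q)·0 ⇒ q(-5) = (1-q)(-1) ⇒ q = 1/6
P2 indiff ⇒ p·2+(1-p)·9 = p·4+(1-p)·8 ⇒ p(-2) = (1-p)(-1) ⇒ p = 1/3

(p,q) = (1/3, 1/6)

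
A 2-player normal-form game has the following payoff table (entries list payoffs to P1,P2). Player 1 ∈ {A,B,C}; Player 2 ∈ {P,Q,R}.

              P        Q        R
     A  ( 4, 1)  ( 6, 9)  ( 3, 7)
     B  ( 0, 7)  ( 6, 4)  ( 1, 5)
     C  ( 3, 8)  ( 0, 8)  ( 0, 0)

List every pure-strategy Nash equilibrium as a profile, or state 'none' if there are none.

(A,P): not NE [P2→Q gives 9>1]
(A,Q): NE
(A,R): not NE [P2→Q gives 9>7]
(B,P): not NE [P1→A gives 4>0]
(B,Q): not NE [P2→P gives 7>4]
(B,R): not NE [P1→A gives 3>1; P2→P gives 7>5]
(C,P): not NE [P1→A gives 4>3]
(C,Q): not NE [P1→B gives 6>0]
(C,R): not NE [P1→A gives 3>0; P2→Q gives 8>0]

NE set: (A,Q)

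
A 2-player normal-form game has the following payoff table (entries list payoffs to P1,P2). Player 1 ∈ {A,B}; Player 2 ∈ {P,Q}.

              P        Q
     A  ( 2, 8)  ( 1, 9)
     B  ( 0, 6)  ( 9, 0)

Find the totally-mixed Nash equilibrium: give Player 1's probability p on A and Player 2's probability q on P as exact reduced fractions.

p=6/7, q=4/5

P1 indiff ⇒ q·2+(1-q)·1 = q·0+(1-q)·9 ⇒ q(2) = (1-q)(8) ⇒ q = 4/5
P2 indiff ⇒ p·8+(1-p)·6 = p·9+(1-p)·0 ⇒ p(-1) = (1-p)(-6) ⇒ p = 6/7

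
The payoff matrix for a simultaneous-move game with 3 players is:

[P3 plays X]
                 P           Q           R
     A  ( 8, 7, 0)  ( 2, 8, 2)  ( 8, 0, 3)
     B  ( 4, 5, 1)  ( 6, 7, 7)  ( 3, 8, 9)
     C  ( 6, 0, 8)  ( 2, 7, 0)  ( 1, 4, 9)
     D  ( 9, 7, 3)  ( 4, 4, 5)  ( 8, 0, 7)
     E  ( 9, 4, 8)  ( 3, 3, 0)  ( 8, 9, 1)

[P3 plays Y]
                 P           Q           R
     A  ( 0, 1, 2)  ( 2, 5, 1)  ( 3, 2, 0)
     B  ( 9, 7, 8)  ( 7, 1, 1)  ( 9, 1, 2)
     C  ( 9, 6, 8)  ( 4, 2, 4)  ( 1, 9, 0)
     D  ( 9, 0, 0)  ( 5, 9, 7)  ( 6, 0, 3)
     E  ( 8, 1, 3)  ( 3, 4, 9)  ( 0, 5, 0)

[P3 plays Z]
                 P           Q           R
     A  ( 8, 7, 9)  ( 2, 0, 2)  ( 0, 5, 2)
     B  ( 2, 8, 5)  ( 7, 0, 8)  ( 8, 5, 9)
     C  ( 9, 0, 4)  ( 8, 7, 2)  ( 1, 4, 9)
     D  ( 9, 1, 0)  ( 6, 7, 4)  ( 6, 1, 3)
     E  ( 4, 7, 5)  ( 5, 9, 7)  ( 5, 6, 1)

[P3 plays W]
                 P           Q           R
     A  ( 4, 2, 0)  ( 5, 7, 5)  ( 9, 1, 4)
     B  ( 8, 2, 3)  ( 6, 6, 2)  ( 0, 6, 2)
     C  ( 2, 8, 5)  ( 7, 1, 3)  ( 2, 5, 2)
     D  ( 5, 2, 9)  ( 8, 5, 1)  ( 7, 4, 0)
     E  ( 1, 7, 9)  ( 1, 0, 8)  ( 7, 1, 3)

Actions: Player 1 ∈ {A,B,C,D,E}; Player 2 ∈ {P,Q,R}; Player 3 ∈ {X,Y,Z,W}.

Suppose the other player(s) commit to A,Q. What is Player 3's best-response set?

u_3(X vs A,Q) = 2
u_3(Y vs A,Q) = 1
u_3(Z vs A,Q) = 2
u_3(W vs A,Q) = 5
max payoff 5 at {W}

BR_3 = {W}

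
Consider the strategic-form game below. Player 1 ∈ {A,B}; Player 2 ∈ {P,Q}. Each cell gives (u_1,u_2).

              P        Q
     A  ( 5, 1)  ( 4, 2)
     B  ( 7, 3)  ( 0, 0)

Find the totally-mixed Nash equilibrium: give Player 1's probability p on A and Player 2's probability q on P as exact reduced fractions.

p=3/4, q=2/3

P1 indiff ⇒ q·5+(1-q)·4 = q·7+(1-q)·0 ⇒ q(-2) = (1-q)(-4) ⇒ q = 2/3
P2 indiff ⇒ p·1+(1-p)·3 = p·2+(1-p)·0 ⇒ p(-1) = (1-p)(-3) ⇒ p = 3/4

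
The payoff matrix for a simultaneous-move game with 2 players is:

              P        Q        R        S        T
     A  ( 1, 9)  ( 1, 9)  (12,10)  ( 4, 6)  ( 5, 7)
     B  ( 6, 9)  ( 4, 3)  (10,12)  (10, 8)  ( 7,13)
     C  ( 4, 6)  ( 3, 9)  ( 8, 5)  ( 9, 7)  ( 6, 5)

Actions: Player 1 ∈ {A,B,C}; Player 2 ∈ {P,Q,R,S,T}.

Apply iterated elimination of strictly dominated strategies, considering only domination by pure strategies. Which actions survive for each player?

Remaining: P1:{A,B} P2:{R,T}

P1 drop C (B beats it: P:6>4 Q:4>3 R:10>8 S:10>9 T:7>6)
P2 drop P (R beats it: A:10>9 B:12>9)
P2 drop Q (R beats it: A:10>9 B:12>3)
P2 drop S (R beats it: A:10>6 B:12>8)
P1→{A,B} P2→{R,T}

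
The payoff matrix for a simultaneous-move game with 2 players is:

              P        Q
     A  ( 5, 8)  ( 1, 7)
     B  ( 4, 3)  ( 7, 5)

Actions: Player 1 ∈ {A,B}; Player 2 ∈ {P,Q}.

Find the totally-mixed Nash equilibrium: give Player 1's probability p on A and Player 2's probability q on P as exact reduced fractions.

P1 indiff ⇒ q·5+(1-q)·1 = q·4+(1-q)·7 ⇒ q(1) = (1-q)(6) ⇒ q = 6/7
P2 indiff ⇒ p·8+(1-p)·3 = p·7+(1-p)·5 ⇒ p(1) = (1-p)(2) ⇒ p = 2/3

(p,q) = (2/3, 6/7)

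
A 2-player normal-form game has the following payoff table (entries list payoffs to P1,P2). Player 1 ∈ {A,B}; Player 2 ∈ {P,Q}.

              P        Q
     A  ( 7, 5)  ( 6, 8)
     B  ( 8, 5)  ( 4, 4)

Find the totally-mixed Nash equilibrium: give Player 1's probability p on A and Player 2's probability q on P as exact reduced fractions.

P1 indiff ⇒ q·7+(1-q)·6 = q·8+(1-q)·4 ⇒ q(-1) = (1-q)(-2) ⇒ q = 2/3
P2 indiff ⇒ p·5+(1-p)·5 = p·8+(1-p)·4 ⇒ p(-3) = (1-p)(-1) ⇒ p = 1/4

p=1/4, q=2/3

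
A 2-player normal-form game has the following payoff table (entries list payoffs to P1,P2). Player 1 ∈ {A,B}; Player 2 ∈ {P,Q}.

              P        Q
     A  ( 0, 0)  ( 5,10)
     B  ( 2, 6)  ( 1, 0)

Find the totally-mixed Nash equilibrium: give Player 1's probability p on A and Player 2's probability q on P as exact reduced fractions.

P1 indiff ⇒ q·0+(1-q)·5 = q·2+(1-q)·1 ⇒ q(-2) = (1-q)(-4) ⇒ q = 2/3
P2 indiff ⇒ p·0+(1-p)·6 = p·10+(1-p)·0 ⇒ p(-10) = (1-p)(-6) ⇒ p = 3/8

(p,q) = (3/8, 2/3)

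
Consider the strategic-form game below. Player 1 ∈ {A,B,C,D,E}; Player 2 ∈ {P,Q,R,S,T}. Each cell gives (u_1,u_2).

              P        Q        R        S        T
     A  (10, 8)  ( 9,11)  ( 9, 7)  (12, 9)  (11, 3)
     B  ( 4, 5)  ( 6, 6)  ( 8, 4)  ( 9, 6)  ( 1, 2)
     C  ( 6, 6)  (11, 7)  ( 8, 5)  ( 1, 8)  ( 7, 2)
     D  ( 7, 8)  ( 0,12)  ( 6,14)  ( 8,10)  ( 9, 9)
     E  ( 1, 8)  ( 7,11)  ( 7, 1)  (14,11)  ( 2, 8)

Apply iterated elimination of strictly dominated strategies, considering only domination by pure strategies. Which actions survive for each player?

P1 drop B (A beats it: P:10>4 Q:9>6 R:9>8 S:12>9 T:11>1)
P1 drop D (A beats it: P:10>7 Q:9>0 R:9>6 S:12>8 T:11>9)
P2 drop P (Q beats it: A:11>8 C:7>6 E:11>8)
P2 drop R (Q beats it: A:11>7 C:7>5 E:11>1)
P2 drop T (Q beats it: A:11>3 C:7>2 E:11>8)
P1→{A,C,E} P2→{Q,S}

Remaining: P1:{A,C,E} P2:{Q,S}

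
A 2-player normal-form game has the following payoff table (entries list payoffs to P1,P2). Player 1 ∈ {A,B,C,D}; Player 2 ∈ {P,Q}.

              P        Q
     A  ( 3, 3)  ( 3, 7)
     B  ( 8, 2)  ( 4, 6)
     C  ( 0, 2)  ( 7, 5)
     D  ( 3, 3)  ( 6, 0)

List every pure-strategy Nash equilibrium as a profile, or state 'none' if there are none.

(A,P): not NE [P1→B gives 8>3; P2→Q gives 7>3]
(A,Q): not NE [P1→C gives 7>3]
(B,P): not NE [P2→Q gives 6>2]
(B,Q): not NE [P1→C gives 7>4]
(C,P): not NE [P1→B gives 8>0; P2→Q gives 5>2]
(C,Q): NE
(D,P): not NE [P1→B gives 8>3]
(D,Q): not NE [P1→C gives 7>6; P2→P gives 3>0]

PSNE = {(C,Q)}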